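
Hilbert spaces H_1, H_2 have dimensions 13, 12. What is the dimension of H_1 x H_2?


dim(H_1 x H_2) = 13 * 12
= 156

156


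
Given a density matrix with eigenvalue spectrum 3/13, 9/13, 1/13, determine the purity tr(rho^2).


tr(rho^2) = sum of eigenvalues squared
= (3/13)^2 + (9/13)^2 + (1/13)^2
= (9 + 81 + 1) / 169
= 91/169
= 0.5385

0.5385


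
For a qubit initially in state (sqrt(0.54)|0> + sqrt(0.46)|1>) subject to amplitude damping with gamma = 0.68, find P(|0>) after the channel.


For amplitude damping with parameter gamma on state sqrt(a)|0> + sqrt(b)|1>:
alpha^2 = 0.54, beta^2 = 0.46
P(|0>) = alpha^2 + gamma * beta^2
= 0.54 + 0.68 * 0.46
= 0.54 + 0.3128
= 0.8528

0.8528


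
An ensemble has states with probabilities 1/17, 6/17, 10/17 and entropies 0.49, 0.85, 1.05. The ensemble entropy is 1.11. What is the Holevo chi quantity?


chi = S(rho) - sum_i p_i * S(rho_i)
Weighted entropy = 1/17 * 0.49 + 6/17 * 0.85 + 10/17 * 1.05
= 0.9465
chi = 1.11 - 0.9465
= 0.1635

0.1635


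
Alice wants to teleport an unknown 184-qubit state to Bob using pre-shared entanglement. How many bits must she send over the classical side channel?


Quantum teleportation requires 2 classical bits per qubit teleported.
184 qubit(s) -> 2 * 184 = 368 classical bits

368


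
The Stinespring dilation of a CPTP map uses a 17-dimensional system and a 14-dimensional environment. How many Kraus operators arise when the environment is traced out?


Tracing out the environment in an orthonormal basis {|i>_E} gives Kraus operators K_i = <i|_E U |0>_E.
Number of Kraus operators = dim(H_env) = d_env
= 14

14


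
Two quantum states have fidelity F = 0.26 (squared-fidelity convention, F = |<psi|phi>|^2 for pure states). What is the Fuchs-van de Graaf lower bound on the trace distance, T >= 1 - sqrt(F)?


Fuchs-van de Graaf (squared-fidelity convention): 1 - sqrt(F) <= T <= sqrt(1 - F).
Lower bound: T >= 1 - sqrt(F)
sqrt(F) = sqrt(0.26) = 0.5099
T >= 1 - 0.5099
T >= 0.4901

0.4901


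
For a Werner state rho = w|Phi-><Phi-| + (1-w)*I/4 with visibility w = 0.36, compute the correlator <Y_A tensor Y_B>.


|Phi-> = (|00> - |11>)/sqrt(2)
For the pure Bell state, <Y_A Y_B> = +1 (Bell-state Pauli correlator).
The maximally-mixed part I/4 has tr(I/4 * P tensor P) = 0 for any traceless Pauli P.
So <Y_A Y_B>_rho = w * (+1) + (1 - w) * 0
= 0.36 * (+1)
= 0.3600

0.3600


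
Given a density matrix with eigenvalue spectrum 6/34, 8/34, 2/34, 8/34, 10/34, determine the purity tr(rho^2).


tr(rho^2) = sum of eigenvalues squared
= (6/34)^2 + (8/34)^2 + (2/34)^2 + (8/34)^2 + (10/34)^2
= (36 + 64 + 4 + 64 + 100) / 1156
= 268/1156
= 0.2318

0.2318


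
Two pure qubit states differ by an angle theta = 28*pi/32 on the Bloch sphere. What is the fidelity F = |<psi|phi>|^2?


For states separated by angle theta on Bloch sphere:
F = cos^2(theta/2)
theta = 28*pi/32 = 2.7489
theta/2 = 1.3744
cos(theta/2) = 0.1951
F = 0.0381

0.0381


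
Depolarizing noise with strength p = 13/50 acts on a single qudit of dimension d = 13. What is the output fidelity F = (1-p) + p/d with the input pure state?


F = (1-p) + p/d
= (1 - 0.2600) + 0.2600/13
= 0.7400 + 0.0200
= 0.7600

0.7600


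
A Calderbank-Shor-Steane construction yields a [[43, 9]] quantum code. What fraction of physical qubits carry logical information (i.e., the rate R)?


Code rate R = k/n
= 9/43
= 0.2093

0.2093


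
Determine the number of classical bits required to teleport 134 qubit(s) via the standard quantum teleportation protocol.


Quantum teleportation requires 2 classical bits per qubit teleported.
134 qubit(s) -> 2 * 134 = 268 classical bits

268


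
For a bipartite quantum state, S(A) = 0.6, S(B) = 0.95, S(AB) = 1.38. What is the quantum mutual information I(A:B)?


I(A:B) = S(A) + S(B) - S(AB)
= 0.6 + 0.95 - 1.38
= 0.1700

0.1700


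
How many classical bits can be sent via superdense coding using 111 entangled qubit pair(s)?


Superdense coding allows 2 classical bits per shared entangled pair.
111 pair(s) -> 2 * 111 = 222 classical bits

222


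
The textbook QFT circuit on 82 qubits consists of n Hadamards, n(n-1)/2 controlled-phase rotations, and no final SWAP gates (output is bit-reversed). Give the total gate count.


Hadamard gates: 82
Controlled rotations: n*(n-1)/2 = 82*81/2 = 3321
SWAP gates: 0 (omitted)
Total = 82 + 3321
= 3403

3403


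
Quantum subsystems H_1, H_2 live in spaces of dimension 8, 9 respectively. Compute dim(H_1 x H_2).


dim(H_1 x H_2) = 8 * 9
= 72

72


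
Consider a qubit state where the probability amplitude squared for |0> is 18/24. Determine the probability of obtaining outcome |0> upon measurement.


|alpha|^2 = 18/24 = 0.7500
|beta|^2 = 1 - 18/24 = 6/24 = 0.2500
P(|0>) = |alpha|^2 = 0.7500

0.7500


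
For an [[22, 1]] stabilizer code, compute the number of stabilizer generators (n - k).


For an [[n,k]] stabilizer code:
Number of stabilizer generators = n - k
= 22 - 1
= 21

21


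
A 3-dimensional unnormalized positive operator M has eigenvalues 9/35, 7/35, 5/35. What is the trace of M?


tr(M) = sum of eigenvalues
= 9/35 + 7/35 + 5/35
= 21/35
= 0.6000

0.6000


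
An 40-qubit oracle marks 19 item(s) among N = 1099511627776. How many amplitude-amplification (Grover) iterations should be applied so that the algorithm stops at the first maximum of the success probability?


After j Grover iterations the success probability is P(j) = sin^2((2j+1)*theta), where sin(theta) = sqrt(k/N).
N = 2^40 = 1099511627776, k = 19
sin(theta) = sqrt(k/N) = 4.15696997e-06
theta = arcsin(sqrt(k/N)) = 4.15696997e-06 rad
P(j) reaches its first maximum when (2j+1)*theta is as close as possible to pi/2, i.e. j = round(pi/(4*theta) - 1/2).
pi/(4*theta) - 1/2 = 188934.7507
(For comparison, the common estimate pi/4 * sqrt(N/k) = 188935.2507; the exact maximiser is used here.)
Optimal iterations = 188935

188935


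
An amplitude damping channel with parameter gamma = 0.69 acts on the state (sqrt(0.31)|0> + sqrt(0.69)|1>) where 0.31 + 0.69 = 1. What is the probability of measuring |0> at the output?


For amplitude damping with parameter gamma on state sqrt(a)|0> + sqrt(b)|1>:
alpha^2 = 0.31, beta^2 = 0.69
P(|0>) = alpha^2 + gamma * beta^2
= 0.31 + 0.69 * 0.69
= 0.31 + 0.4761
= 0.7861

0.7861


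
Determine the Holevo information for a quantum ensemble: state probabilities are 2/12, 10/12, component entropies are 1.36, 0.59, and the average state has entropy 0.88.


chi = S(rho) - sum_i p_i * S(rho_i)
Weighted entropy = 2/12 * 1.36 + 10/12 * 0.59
= 0.7183
chi = 0.88 - 0.7183
= 0.1617

0.1617


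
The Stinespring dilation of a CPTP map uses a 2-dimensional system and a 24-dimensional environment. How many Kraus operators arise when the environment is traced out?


Tracing out the environment in an orthonormal basis {|i>_E} gives Kraus operators K_i = <i|_E U |0>_E.
Number of Kraus operators = dim(H_env) = d_env
= 24

24


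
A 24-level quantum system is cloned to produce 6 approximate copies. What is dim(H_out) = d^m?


Output space = H^(tensor 6) where dim(H) = 24
dim = 24^6
= 576 (after 2 factors)
= 13824 (after 3 factors)
= 331776 (after 4 factors)
= 7962624 (after 5 factors)
= 191102976 (after 6 factors)
= 191102976

191102976


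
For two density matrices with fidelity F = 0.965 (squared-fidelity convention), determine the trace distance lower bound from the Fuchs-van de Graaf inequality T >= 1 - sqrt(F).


Fuchs-van de Graaf (squared-fidelity convention): 1 - sqrt(F) <= T <= sqrt(1 - F).
Lower bound: T >= 1 - sqrt(F)
sqrt(F) = sqrt(0.965) = 0.9823
T >= 1 - 0.9823
T >= 0.0177

0.0177


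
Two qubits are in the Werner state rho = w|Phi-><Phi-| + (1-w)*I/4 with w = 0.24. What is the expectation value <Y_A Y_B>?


|Phi-> = (|00> - |11>)/sqrt(2)
For the pure Bell state, <Y_A Y_B> = +1 (Bell-state Pauli correlator).
The maximally-mixed part I/4 has tr(I/4 * P tensor P) = 0 for any traceless Pauli P.
So <Y_A Y_B>_rho = w * (+1) + (1 - w) * 0
= 0.24 * (+1)
= 0.2400

0.2400


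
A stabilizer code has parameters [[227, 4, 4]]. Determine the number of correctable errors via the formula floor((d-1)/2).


Code parameters: [[227, 4, 4]], distance d = 4.
Number of correctable errors = floor((d-1)/2)
= floor((4 - 1)/2)
= floor(3/2)
= 1

1


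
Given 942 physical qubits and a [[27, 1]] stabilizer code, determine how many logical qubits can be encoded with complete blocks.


Each code block uses 27 physical qubits for 1 logical qubit(s).
Number of complete blocks = floor(942 / 27) = 34
Logical qubits = 34 * 1
= 34

34


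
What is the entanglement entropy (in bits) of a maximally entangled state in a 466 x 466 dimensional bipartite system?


For a maximally entangled state in d x d:
S = log2(d) = log2(466)
= 8.8642

8.8642


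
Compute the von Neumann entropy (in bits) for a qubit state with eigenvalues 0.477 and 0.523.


S = -p*log2(p) - (1-p)*log2(1-p)
p = 0.4770, 1-p = 0.5230
= -0.4770 * log2(0.4770) - 0.5230 * log2(0.5230)
= -(-0.5094) - (-0.4891)
= 0.9985

0.9985


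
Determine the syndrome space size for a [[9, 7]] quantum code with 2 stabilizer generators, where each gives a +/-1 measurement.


Each stabilizer generator gives a binary (+1 or -1) measurement outcome.
With 2 independent generators:
Total syndromes = 2^2
= 4

4


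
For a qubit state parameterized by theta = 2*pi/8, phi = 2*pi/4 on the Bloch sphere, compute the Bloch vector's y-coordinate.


theta = 0.7854, phi = 1.5708
r_y = sin(theta)*sin(phi) = 0.7071 * 1.0000
r_y = 0.7071

0.7071


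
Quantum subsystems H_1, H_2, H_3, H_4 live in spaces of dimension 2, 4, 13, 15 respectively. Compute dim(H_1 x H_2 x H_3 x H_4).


dim(H_1 x H_2 x H_3 x H_4) = 2 * 4 * 13 * 15
= 8 * 13 * 15
= 104 * 15
= 1560

1560


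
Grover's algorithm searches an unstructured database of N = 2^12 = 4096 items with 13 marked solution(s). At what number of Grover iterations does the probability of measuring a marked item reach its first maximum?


After j Grover iterations the success probability is P(j) = sin^2((2j+1)*theta), where sin(theta) = sqrt(k/N).
N = 2^12 = 4096, k = 13
sin(theta) = sqrt(k/N) = 0.05633673868
theta = arcsin(sqrt(k/N)) = 0.05636658184 rad
P(j) reaches its first maximum when (2j+1)*theta is as close as possible to pi/2, i.e. j = round(pi/(4*theta) - 1/2).
pi/(4*theta) - 1/2 = 13.4338
(For comparison, the common estimate pi/4 * sqrt(N/k) = 13.9411; the exact maximiser is used here.)
Optimal iterations = 13

13


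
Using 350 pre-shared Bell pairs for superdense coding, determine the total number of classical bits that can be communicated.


Superdense coding allows 2 classical bits per shared entangled pair.
350 pair(s) -> 2 * 350 = 700 classical bits

700


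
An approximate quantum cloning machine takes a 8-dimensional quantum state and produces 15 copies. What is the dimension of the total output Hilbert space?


Output space = H^(tensor 15) where dim(H) = 8
dim = 8^15
= 64 (after 2 factors)
= 512 (after 3 factors)
= 4096 (after 4 factors)
= 32768 (after 5 factors)
= 262144 (after 6 factors)
= 2097152 (after 7 factors)
= 16777216 (after 8 factors)
= 134217728 (after 9 factors)
= 1073741824 (after 10 factors)
= 8589934592 (after 11 factors)
= 68719476736 (after 12 factors)
= 549755813888 (after 13 factors)
= 4398046511104 (after 14 factors)
= 35184372088832 (after 15 factors)
= 35184372088832

35184372088832


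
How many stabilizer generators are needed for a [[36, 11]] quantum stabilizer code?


For an [[n,k]] stabilizer code:
Number of stabilizer generators = n - k
= 36 - 11
= 25

25


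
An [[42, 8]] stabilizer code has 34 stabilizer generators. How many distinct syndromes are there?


Each stabilizer generator gives a binary (+1 or -1) measurement outcome.
With 34 independent generators:
Total syndromes = 2^34
= 17179869184

17179869184


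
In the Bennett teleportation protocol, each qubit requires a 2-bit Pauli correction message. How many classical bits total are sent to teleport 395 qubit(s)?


Quantum teleportation requires 2 classical bits per qubit teleported.
395 qubit(s) -> 2 * 395 = 790 classical bits

790


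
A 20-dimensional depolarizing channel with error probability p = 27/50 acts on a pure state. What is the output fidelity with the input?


F = (1-p) + p/d
= (1 - 0.5400) + 0.5400/20
= 0.4600 + 0.0270
= 0.4870

0.4870


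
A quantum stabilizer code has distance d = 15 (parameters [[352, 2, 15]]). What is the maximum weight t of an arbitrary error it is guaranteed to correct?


Code parameters: [[352, 2, 15]], distance d = 15.
Number of correctable errors = floor((d-1)/2)
= floor((15 - 1)/2)
= floor(14/2)
= 7

7


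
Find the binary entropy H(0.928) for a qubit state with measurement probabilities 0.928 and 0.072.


S = -p*log2(p) - (1-p)*log2(1-p)
p = 0.9280, 1-p = 0.0720
= -0.9280 * log2(0.9280) - 0.0720 * log2(0.0720)
= -(-0.1000) - (-0.2733)
= 0.3733

0.3733


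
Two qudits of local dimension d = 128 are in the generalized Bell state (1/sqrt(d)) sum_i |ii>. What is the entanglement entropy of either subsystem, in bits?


For a maximally entangled state in d x d:
S = log2(d) = log2(128)
= 7.0000

7.0000


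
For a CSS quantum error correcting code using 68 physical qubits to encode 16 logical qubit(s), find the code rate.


Code rate R = k/n
= 16/68
= 0.2353

0.2353


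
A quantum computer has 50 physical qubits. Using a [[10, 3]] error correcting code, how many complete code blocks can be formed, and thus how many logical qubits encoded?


Each code block uses 10 physical qubits for 3 logical qubit(s).
Number of complete blocks = floor(50 / 10) = 5
Logical qubits = 5 * 3
= 15

15


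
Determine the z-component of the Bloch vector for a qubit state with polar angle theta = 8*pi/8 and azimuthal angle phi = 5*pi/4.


theta = 3.1416, phi = 3.9270
r_z = cos(theta) = -1.0000

-1.0000


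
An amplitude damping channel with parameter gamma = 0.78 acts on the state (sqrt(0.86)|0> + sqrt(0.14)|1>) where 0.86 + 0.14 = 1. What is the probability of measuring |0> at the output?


For amplitude damping with parameter gamma on state sqrt(a)|0> + sqrt(b)|1>:
alpha^2 = 0.86, beta^2 = 0.14
P(|0>) = alpha^2 + gamma * beta^2
= 0.86 + 0.78 * 0.14
= 0.86 + 0.1092
= 0.9692

0.9692


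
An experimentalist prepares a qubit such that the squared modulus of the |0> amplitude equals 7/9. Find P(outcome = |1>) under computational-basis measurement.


|alpha|^2 = 7/9 = 0.7778
|beta|^2 = 1 - 7/9 = 2/9 = 0.2222
P(|1>) = |beta|^2 = 0.2222

0.2222


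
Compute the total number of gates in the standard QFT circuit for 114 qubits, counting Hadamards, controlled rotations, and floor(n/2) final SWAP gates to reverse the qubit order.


Hadamard gates: 114
Controlled rotations: n*(n-1)/2 = 114*113/2 = 6441
SWAP gates: floor(n/2) = floor(114/2) = 57
Total = 114 + 6441 + 57
= 6612

6612


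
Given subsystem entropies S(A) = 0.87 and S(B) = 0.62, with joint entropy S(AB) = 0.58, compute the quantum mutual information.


I(A:B) = S(A) + S(B) - S(AB)
= 0.87 + 0.62 - 0.58
= 0.9100

0.9100


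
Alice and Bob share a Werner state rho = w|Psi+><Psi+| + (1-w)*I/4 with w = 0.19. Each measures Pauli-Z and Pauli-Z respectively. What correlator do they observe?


|Psi+> = (|01> + |10>)/sqrt(2)
For the pure Bell state, <Z_A Z_B> = -1 (Bell-state Pauli correlator).
The maximally-mixed part I/4 has tr(I/4 * P tensor P) = 0 for any traceless Pauli P.
So <Z_A Z_B>_rho = w * (-1) + (1 - w) * 0
= 0.19 * (-1)
= -0.1900

-0.1900


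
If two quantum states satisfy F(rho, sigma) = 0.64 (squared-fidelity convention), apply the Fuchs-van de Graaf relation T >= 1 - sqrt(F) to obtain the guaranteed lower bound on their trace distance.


Fuchs-van de Graaf (squared-fidelity convention): 1 - sqrt(F) <= T <= sqrt(1 - F).
Lower bound: T >= 1 - sqrt(F)
sqrt(F) = sqrt(0.64) = 0.8000
T >= 1 - 0.8000
T >= 0.2000

0.2000


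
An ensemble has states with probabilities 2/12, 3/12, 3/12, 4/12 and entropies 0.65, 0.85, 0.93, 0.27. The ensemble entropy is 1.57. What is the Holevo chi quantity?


chi = S(rho) - sum_i p_i * S(rho_i)
Weighted entropy = 2/12 * 0.65 + 3/12 * 0.85 + 3/12 * 0.93 + 4/12 * 0.27
= 0.6433
chi = 1.57 - 0.6433
= 0.9267

0.9267


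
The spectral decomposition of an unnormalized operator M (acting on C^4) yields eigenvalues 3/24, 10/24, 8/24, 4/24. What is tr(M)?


tr(M) = sum of eigenvalues
= 3/24 + 10/24 + 8/24 + 4/24
= 25/24
= 1.0417

1.0417


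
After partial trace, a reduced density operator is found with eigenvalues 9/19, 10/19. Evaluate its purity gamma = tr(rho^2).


tr(rho^2) = sum of eigenvalues squared
= (9/19)^2 + (10/19)^2
= (81 + 100) / 361
= 181/361
= 0.5014

0.5014


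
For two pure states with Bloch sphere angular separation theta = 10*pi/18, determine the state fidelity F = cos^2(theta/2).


For states separated by angle theta on Bloch sphere:
F = cos^2(theta/2)
theta = 10*pi/18 = 1.7453
theta/2 = 0.8727
cos(theta/2) = 0.6428
F = 0.4132

0.4132


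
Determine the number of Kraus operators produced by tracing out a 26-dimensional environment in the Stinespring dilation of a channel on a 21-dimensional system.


Tracing out the environment in an orthonormal basis {|i>_E} gives Kraus operators K_i = <i|_E U |0>_E.
Number of Kraus operators = dim(H_env) = d_env
= 26

26


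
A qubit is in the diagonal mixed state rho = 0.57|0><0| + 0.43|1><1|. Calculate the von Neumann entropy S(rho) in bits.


S = -p*log2(p) - (1-p)*log2(1-p)
p = 0.5700, 1-p = 0.4300
= -0.5700 * log2(0.5700) - 0.4300 * log2(0.4300)
= -(-0.4623) - (-0.5236)
= 0.9858

0.9858


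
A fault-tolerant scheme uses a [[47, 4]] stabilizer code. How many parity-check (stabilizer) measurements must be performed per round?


For an [[n,k]] stabilizer code:
Number of stabilizer generators = n - k
= 47 - 4
= 43

43


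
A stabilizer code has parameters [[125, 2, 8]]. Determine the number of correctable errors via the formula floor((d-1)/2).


Code parameters: [[125, 2, 8]], distance d = 8.
Number of correctable errors = floor((d-1)/2)
= floor((8 - 1)/2)
= floor(7/2)
= 3

3


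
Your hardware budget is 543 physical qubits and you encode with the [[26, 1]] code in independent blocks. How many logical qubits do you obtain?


Each code block uses 26 physical qubits for 1 logical qubit(s).
Number of complete blocks = floor(543 / 26) = 20
Logical qubits = 20 * 1
= 20

20


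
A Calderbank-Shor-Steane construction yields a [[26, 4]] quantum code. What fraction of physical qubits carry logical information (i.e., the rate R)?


Code rate R = k/n
= 4/26
= 0.1538

0.1538


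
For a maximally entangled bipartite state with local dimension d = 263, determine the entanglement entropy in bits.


For a maximally entangled state in d x d:
S = log2(d) = log2(263)
= 8.0389

8.0389


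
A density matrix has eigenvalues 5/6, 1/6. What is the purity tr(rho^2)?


tr(rho^2) = sum of eigenvalues squared
= (5/6)^2 + (1/6)^2
= (25 + 1) / 36
= 26/36
= 0.7222

0.7222


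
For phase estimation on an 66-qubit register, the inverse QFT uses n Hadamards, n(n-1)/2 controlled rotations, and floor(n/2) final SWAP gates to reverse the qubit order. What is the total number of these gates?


Hadamard gates: 66
Controlled rotations: n*(n-1)/2 = 66*65/2 = 2145
SWAP gates: floor(n/2) = floor(66/2) = 33
Total = 66 + 2145 + 33
= 2244

2244


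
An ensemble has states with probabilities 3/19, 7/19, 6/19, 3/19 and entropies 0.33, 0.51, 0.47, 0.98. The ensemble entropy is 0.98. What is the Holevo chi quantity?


chi = S(rho) - sum_i p_i * S(rho_i)
Weighted entropy = 3/19 * 0.33 + 7/19 * 0.51 + 6/19 * 0.47 + 3/19 * 0.98
= 0.5432
chi = 0.98 - 0.5432
= 0.4368

0.4368


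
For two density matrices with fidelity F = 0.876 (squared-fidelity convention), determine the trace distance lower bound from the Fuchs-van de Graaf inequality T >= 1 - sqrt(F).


Fuchs-van de Graaf (squared-fidelity convention): 1 - sqrt(F) <= T <= sqrt(1 - F).
Lower bound: T >= 1 - sqrt(F)
sqrt(F) = sqrt(0.876) = 0.9359
T >= 1 - 0.9359
T >= 0.0641

0.0641


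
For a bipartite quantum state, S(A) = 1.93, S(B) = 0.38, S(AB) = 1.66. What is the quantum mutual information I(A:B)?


I(A:B) = S(A) + S(B) - S(AB)
= 1.93 + 0.38 - 1.66
= 0.6500

0.6500


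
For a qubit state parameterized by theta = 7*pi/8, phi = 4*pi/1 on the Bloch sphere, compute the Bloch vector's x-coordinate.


theta = 2.7489, phi = 12.5664
r_x = sin(theta)*cos(phi) = 0.3827 * 1.0000
r_x = 0.3827

0.3827


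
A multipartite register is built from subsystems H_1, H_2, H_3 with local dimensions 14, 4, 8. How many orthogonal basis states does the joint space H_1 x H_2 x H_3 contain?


dim(H_1 x H_2 x H_3) = 14 * 4 * 8
= 56 * 8
= 448

448


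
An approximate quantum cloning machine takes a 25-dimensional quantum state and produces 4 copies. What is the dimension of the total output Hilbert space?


Output space = H^(tensor 4) where dim(H) = 25
dim = 25^4
= 625 (after 2 factors)
= 15625 (after 3 factors)
= 390625 (after 4 factors)
= 390625

390625


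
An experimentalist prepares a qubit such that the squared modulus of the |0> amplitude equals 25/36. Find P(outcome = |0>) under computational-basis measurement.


|alpha|^2 = 25/36 = 0.6944
|beta|^2 = 1 - 25/36 = 11/36 = 0.3056
P(|0>) = |alpha|^2 = 0.6944

0.6944


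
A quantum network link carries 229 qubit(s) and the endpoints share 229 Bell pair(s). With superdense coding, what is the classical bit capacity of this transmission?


Superdense coding allows 2 classical bits per shared entangled pair.
229 pair(s) -> 2 * 229 = 458 classical bits

458


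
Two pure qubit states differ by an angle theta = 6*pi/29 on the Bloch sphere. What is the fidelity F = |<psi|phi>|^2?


For states separated by angle theta on Bloch sphere:
F = cos^2(theta/2)
theta = 6*pi/29 = 0.6500
theta/2 = 0.3250
cos(theta/2) = 0.9477
F = 0.8980

0.8980


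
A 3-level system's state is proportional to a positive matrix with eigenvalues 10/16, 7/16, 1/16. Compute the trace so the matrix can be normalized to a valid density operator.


tr(M) = sum of eigenvalues
= 10/16 + 7/16 + 1/16
= 18/16
= 1.1250

1.1250


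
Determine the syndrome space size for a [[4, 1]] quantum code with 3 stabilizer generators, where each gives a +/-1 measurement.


Each stabilizer generator gives a binary (+1 or -1) measurement outcome.
With 3 independent generators:
Total syndromes = 2^3
= 8

8


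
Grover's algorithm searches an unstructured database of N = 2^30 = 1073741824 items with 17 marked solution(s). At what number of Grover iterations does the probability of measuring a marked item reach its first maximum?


After j Grover iterations the success probability is P(j) = sin^2((2j+1)*theta), where sin(theta) = sqrt(k/N).
N = 2^30 = 1073741824, k = 17
sin(theta) = sqrt(k/N) = 0.000125827198
theta = arcsin(sqrt(k/N)) = 0.0001258271984 rad
P(j) reaches its first maximum when (2j+1)*theta is as close as possible to pi/2, i.e. j = round(pi/(4*theta) - 1/2).
pi/(4*theta) - 1/2 = 6241.3791
(For comparison, the common estimate pi/4 * sqrt(N/k) = 6241.8791; the exact maximiser is used here.)
Optimal iterations = 6241

6241


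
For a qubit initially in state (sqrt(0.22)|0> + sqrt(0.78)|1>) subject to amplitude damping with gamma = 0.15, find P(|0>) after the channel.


For amplitude damping with parameter gamma on state sqrt(a)|0> + sqrt(b)|1>:
alpha^2 = 0.22, beta^2 = 0.78
P(|0>) = alpha^2 + gamma * beta^2
= 0.22 + 0.15 * 0.78
= 0.22 + 0.1170
= 0.3370

0.3370


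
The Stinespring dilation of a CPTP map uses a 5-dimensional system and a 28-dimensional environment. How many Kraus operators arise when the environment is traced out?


Tracing out the environment in an orthonormal basis {|i>_E} gives Kraus operators K_i = <i|_E U |0>_E.
Number of Kraus operators = dim(H_env) = d_env
= 28

28


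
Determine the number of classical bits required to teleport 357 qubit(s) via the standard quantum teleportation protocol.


Quantum teleportation requires 2 classical bits per qubit teleported.
357 qubit(s) -> 2 * 357 = 714 classical bits

714


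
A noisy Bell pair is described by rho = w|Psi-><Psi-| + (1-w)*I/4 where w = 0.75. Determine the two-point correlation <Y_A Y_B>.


|Psi-> = (|01> - |10>)/sqrt(2)
For the pure Bell state, <Y_A Y_B> = -1 (Bell-state Pauli correlator).
The maximally-mixed part I/4 has tr(I/4 * P tensor P) = 0 for any traceless Pauli P.
So <Y_A Y_B>_rho = w * (-1) + (1 - w) * 0
= 0.75 * (-1)
= -0.7500

-0.7500


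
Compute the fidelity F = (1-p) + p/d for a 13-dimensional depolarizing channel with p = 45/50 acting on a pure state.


F = (1-p) + p/d
= (1 - 0.9000) + 0.9000/13
= 0.1000 + 0.0692
= 0.1692

0.1692


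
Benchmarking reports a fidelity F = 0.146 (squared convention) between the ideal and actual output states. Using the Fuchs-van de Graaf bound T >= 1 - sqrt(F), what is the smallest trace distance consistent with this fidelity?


Fuchs-van de Graaf (squared-fidelity convention): 1 - sqrt(F) <= T <= sqrt(1 - F).
Lower bound: T >= 1 - sqrt(F)
sqrt(F) = sqrt(0.146) = 0.3821
T >= 1 - 0.3821
T >= 0.6179

0.6179


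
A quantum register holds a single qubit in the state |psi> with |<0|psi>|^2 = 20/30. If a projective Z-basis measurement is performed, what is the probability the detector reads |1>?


|alpha|^2 = 20/30 = 0.6667
|beta|^2 = 1 - 20/30 = 10/30 = 0.3333
P(|1>) = |beta|^2 = 0.3333

0.3333


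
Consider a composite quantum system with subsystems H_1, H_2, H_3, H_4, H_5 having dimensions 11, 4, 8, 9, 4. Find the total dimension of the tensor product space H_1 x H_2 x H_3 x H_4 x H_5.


dim(H_1 x H_2 x H_3 x H_4 x H_5) = 11 * 4 * 8 * 9 * 4
= 44 * 8 * 9 * 4
= 352 * 9 * 4
= 3168 * 4
= 12672

12672


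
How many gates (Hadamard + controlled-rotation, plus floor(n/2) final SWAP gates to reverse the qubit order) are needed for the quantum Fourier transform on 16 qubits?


Hadamard gates: 16
Controlled rotations: n*(n-1)/2 = 16*15/2 = 120
SWAP gates: floor(n/2) = floor(16/2) = 8
Total = 16 + 120 + 8
= 144

144


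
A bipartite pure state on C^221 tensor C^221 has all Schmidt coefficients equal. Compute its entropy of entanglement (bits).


For a maximally entangled state in d x d:
S = log2(d) = log2(221)
= 7.7879

7.7879


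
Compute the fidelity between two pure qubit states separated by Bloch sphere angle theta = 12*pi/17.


For states separated by angle theta on Bloch sphere:
F = cos^2(theta/2)
theta = 12*pi/17 = 2.2176
theta/2 = 1.1088
cos(theta/2) = 0.4457
F = 0.1987

0.1987


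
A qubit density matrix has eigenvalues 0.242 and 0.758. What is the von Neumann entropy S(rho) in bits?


S = -p*log2(p) - (1-p)*log2(1-p)
p = 0.2420, 1-p = 0.7580
= -0.2420 * log2(0.2420) - 0.7580 * log2(0.7580)
= -(-0.4954) - (-0.3030)
= 0.7984

0.7984


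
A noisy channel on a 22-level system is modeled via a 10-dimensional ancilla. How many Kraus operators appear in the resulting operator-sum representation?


Tracing out the environment in an orthonormal basis {|i>_E} gives Kraus operators K_i = <i|_E U |0>_E.
Number of Kraus operators = dim(H_env) = d_env
= 10

10


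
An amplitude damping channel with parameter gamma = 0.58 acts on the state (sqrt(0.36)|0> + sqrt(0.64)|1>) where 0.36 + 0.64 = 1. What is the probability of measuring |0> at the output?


For amplitude damping with parameter gamma on state sqrt(a)|0> + sqrt(b)|1>:
alpha^2 = 0.36, beta^2 = 0.64
P(|0>) = alpha^2 + gamma * beta^2
= 0.36 + 0.58 * 0.64
= 0.36 + 0.3712
= 0.7312

0.7312


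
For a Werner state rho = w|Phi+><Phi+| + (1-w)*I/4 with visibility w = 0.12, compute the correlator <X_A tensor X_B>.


|Phi+> = (|00> + |11>)/sqrt(2)
For the pure Bell state, <X_A X_B> = +1 (Bell-state Pauli correlator).
The maximally-mixed part I/4 has tr(I/4 * P tensor P) = 0 for any traceless Pauli P.
So <X_A X_B>_rho = w * (+1) + (1 - w) * 0
= 0.12 * (+1)
= 0.1200

0.1200


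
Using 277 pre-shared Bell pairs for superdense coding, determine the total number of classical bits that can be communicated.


Superdense coding allows 2 classical bits per shared entangled pair.
277 pair(s) -> 2 * 277 = 554 classical bits

554


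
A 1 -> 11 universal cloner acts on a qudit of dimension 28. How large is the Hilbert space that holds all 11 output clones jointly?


Output space = H^(tensor 11) where dim(H) = 28
dim = 28^11
= 784 (after 2 factors)
= 21952 (after 3 factors)
= 614656 (after 4 factors)
= 17210368 (after 5 factors)
= 481890304 (after 6 factors)
= 13492928512 (after 7 factors)
= 377801998336 (after 8 factors)
= 10578455953408 (after 9 factors)
= 296196766695424 (after 10 factors)
= 8293509467471872 (after 11 factors)
= 8293509467471872

8293509467471872


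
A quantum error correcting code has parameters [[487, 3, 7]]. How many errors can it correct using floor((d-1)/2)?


Code parameters: [[487, 3, 7]], distance d = 7.
Number of correctable errors = floor((d-1)/2)
= floor((7 - 1)/2)
= floor(6/2)
= 3

3


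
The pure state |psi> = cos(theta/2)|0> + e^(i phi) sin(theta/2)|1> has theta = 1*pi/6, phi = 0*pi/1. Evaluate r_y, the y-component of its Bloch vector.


theta = 0.5236, phi = 0.0000
r_y = sin(theta)*sin(phi) = 0.5000 * 0.0000
r_y = 0.0000

0.0000


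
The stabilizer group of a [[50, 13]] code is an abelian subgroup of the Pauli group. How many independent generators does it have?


For an [[n,k]] stabilizer code:
Number of stabilizer generators = n - k
= 50 - 13
= 37

37


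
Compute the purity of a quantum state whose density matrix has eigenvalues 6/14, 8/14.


tr(rho^2) = sum of eigenvalues squared
= (6/14)^2 + (8/14)^2
= (36 + 64) / 196
= 100/196
= 0.5102

0.5102


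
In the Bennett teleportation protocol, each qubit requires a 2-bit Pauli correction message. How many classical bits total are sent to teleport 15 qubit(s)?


Quantum teleportation requires 2 classical bits per qubit teleported.
15 qubit(s) -> 2 * 15 = 30 classical bits

30


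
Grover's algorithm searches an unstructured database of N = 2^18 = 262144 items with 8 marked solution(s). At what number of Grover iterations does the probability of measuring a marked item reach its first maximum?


After j Grover iterations the success probability is P(j) = sin^2((2j+1)*theta), where sin(theta) = sqrt(k/N).
N = 2^18 = 262144, k = 8
sin(theta) = sqrt(k/N) = 0.005524271728
theta = arcsin(sqrt(k/N)) = 0.005524299826 rad
P(j) reaches its first maximum when (2j+1)*theta is as close as possible to pi/2, i.e. j = round(pi/(4*theta) - 1/2).
pi/(4*theta) - 1/2 = 141.6715
(For comparison, the common estimate pi/4 * sqrt(N/k) = 142.1723; the exact maximiser is used here.)
Optimal iterations = 142

142


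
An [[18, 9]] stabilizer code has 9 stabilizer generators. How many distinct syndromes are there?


Each stabilizer generator gives a binary (+1 or -1) measurement outcome.
With 9 independent generators:
Total syndromes = 2^9
= 512

512


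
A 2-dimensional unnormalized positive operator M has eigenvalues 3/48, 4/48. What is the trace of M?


tr(M) = sum of eigenvalues
= 3/48 + 4/48
= 7/48
= 0.1458

0.1458


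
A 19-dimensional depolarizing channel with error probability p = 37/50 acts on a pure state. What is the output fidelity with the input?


F = (1-p) + p/d
= (1 - 0.7400) + 0.7400/19
= 0.2600 + 0.0389
= 0.2989

0.2989


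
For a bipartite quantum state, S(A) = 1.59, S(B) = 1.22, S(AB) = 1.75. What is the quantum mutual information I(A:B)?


I(A:B) = S(A) + S(B) - S(AB)
= 1.59 + 1.22 - 1.75
= 1.0600

1.0600


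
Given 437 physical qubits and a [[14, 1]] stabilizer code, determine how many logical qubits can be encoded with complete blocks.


Each code block uses 14 physical qubits for 1 logical qubit(s).
Number of complete blocks = floor(437 / 14) = 31
Logical qubits = 31 * 1
= 31

31


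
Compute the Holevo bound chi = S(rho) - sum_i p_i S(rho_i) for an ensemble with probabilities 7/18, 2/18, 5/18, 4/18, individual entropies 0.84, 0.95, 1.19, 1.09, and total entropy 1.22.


chi = S(rho) - sum_i p_i * S(rho_i)
Weighted entropy = 7/18 * 0.84 + 2/18 * 0.95 + 5/18 * 1.19 + 4/18 * 1.09
= 1.0050
chi = 1.22 - 1.0050
= 0.2150

0.2150


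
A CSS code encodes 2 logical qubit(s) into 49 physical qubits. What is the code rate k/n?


Code rate R = k/n
= 2/49
= 0.0408

0.0408


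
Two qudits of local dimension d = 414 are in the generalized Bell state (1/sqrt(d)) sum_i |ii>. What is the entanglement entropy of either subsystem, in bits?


For a maximally entangled state in d x d:
S = log2(d) = log2(414)
= 8.6935

8.6935


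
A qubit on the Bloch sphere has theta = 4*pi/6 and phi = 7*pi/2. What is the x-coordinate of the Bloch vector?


theta = 2.0944, phi = 10.9956
r_x = sin(theta)*cos(phi) = 0.8660 * 0.0000
r_x = 0.0000

0.0000


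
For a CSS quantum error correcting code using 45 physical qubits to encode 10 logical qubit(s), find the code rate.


Code rate R = k/n
= 10/45
= 0.2222

0.2222


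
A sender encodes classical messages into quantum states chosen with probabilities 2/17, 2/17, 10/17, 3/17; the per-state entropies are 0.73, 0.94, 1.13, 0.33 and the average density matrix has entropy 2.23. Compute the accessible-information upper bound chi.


chi = S(rho) - sum_i p_i * S(rho_i)
Weighted entropy = 2/17 * 0.73 + 2/17 * 0.94 + 10/17 * 1.13 + 3/17 * 0.33
= 0.9194
chi = 2.23 - 0.9194
= 1.3106

1.3106


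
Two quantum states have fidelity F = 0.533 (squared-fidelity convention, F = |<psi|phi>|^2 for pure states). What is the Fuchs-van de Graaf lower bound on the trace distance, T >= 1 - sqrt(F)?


Fuchs-van de Graaf (squared-fidelity convention): 1 - sqrt(F) <= T <= sqrt(1 - F).
Lower bound: T >= 1 - sqrt(F)
sqrt(F) = sqrt(0.533) = 0.7301
T >= 1 - 0.7301
T >= 0.2699

0.2699


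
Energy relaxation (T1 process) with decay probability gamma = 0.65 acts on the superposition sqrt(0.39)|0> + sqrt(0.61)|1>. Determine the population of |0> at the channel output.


For amplitude damping with parameter gamma on state sqrt(a)|0> + sqrt(b)|1>:
alpha^2 = 0.39, beta^2 = 0.61
P(|0>) = alpha^2 + gamma * beta^2
= 0.39 + 0.65 * 0.61
= 0.39 + 0.3965
= 0.7865

0.7865


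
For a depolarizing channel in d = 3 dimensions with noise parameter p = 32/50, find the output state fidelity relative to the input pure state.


F = (1-p) + p/d
= (1 - 0.6400) + 0.6400/3
= 0.3600 + 0.2133
= 0.5733

0.5733


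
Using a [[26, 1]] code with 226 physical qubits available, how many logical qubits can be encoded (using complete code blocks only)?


Each code block uses 26 physical qubits for 1 logical qubit(s).
Number of complete blocks = floor(226 / 26) = 8
Logical qubits = 8 * 1
= 8

8


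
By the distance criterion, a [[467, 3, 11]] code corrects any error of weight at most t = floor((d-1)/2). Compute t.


Code parameters: [[467, 3, 11]], distance d = 11.
Number of correctable errors = floor((d-1)/2)
= floor((11 - 1)/2)
= floor(10/2)
= 5

5


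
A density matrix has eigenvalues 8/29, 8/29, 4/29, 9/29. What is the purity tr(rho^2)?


tr(rho^2) = sum of eigenvalues squared
= (8/29)^2 + (8/29)^2 + (4/29)^2 + (9/29)^2
= (64 + 64 + 16 + 81) / 841
= 225/841
= 0.2675

0.2675


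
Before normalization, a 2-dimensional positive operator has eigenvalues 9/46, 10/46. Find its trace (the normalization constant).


tr(M) = sum of eigenvalues
= 9/46 + 10/46
= 19/46
= 0.4130

0.4130


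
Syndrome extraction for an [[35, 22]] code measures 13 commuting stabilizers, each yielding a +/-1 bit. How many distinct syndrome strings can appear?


Each stabilizer generator gives a binary (+1 or -1) measurement outcome.
With 13 independent generators:
Total syndromes = 2^13
= 8192

8192


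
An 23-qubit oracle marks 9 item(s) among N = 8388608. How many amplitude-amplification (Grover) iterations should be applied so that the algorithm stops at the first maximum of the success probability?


After j Grover iterations the success probability is P(j) = sin^2((2j+1)*theta), where sin(theta) = sqrt(k/N).
N = 2^23 = 8388608, k = 9
sin(theta) = sqrt(k/N) = 0.001035800949
theta = arcsin(sqrt(k/N)) = 0.001035801134 rad
P(j) reaches its first maximum when (2j+1)*theta is as close as possible to pi/2, i.e. j = round(pi/(4*theta) - 1/2).
pi/(4*theta) - 1/2 = 757.7519
(For comparison, the common estimate pi/4 * sqrt(N/k) = 758.2520; the exact maximiser is used here.)
Optimal iterations = 758

758


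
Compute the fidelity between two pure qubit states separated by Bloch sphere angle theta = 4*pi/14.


For states separated by angle theta on Bloch sphere:
F = cos^2(theta/2)
theta = 4*pi/14 = 0.8976
theta/2 = 0.4488
cos(theta/2) = 0.9010
F = 0.8117

0.8117


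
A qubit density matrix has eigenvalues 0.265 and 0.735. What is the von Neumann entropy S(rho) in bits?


S = -p*log2(p) - (1-p)*log2(1-p)
p = 0.2650, 1-p = 0.7350
= -0.2650 * log2(0.2650) - 0.7350 * log2(0.7350)
= -(-0.5077) - (-0.3265)
= 0.8342

0.8342


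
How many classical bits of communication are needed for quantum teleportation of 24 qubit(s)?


Quantum teleportation requires 2 classical bits per qubit teleported.
24 qubit(s) -> 2 * 24 = 48 classical bits

48


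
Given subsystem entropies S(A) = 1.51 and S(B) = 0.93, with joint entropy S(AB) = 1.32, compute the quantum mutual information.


I(A:B) = S(A) + S(B) - S(AB)
= 1.51 + 0.93 - 1.32
= 1.1200

1.1200


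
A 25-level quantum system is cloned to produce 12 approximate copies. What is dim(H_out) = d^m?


Output space = H^(tensor 12) where dim(H) = 25
dim = 25^12
= 625 (after 2 factors)
= 15625 (after 3 factors)
= 390625 (after 4 factors)
= 9765625 (after 5 factors)
= 244140625 (after 6 factors)
= 6103515625 (after 7 factors)
= 152587890625 (after 8 factors)
= 3814697265625 (after 9 factors)
= 95367431640625 (after 10 factors)
= 2384185791015625 (after 11 factors)
= 59604644775390625 (after 12 factors)
= 59604644775390625

59604644775390625


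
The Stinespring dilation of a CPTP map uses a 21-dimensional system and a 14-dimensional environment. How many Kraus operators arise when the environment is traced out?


Tracing out the environment in an orthonormal basis {|i>_E} gives Kraus operators K_i = <i|_E U |0>_E.
Number of Kraus operators = dim(H_env) = d_env
= 14

14


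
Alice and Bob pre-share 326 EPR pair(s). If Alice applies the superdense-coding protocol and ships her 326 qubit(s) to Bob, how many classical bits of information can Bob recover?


Superdense coding allows 2 classical bits per shared entangled pair.
326 pair(s) -> 2 * 326 = 652 classical bits

652


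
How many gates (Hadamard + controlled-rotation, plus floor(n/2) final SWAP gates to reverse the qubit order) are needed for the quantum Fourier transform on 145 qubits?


Hadamard gates: 145
Controlled rotations: n*(n-1)/2 = 145*144/2 = 10440
SWAP gates: floor(n/2) = floor(145/2) = 72
Total = 145 + 10440 + 72
= 10657

10657


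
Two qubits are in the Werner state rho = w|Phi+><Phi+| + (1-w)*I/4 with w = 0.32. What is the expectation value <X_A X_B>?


|Phi+> = (|00> + |11>)/sqrt(2)
For the pure Bell state, <X_A X_B> = +1 (Bell-state Pauli correlator).
The maximally-mixed part I/4 has tr(I/4 * P tensor P) = 0 for any traceless Pauli P.
So <X_A X_B>_rho = w * (+1) + (1 - w) * 0
= 0.32 * (+1)
= 0.3200

0.3200


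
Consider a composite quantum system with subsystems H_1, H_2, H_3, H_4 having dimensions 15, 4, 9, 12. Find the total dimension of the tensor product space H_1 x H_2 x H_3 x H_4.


dim(H_1 x H_2 x H_3 x H_4) = 15 * 4 * 9 * 12
= 60 * 9 * 12
= 540 * 12
= 6480

6480


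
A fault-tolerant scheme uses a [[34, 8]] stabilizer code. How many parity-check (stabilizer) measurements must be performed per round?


For an [[n,k]] stabilizer code:
Number of stabilizer generators = n - k
= 34 - 8
= 26

26
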